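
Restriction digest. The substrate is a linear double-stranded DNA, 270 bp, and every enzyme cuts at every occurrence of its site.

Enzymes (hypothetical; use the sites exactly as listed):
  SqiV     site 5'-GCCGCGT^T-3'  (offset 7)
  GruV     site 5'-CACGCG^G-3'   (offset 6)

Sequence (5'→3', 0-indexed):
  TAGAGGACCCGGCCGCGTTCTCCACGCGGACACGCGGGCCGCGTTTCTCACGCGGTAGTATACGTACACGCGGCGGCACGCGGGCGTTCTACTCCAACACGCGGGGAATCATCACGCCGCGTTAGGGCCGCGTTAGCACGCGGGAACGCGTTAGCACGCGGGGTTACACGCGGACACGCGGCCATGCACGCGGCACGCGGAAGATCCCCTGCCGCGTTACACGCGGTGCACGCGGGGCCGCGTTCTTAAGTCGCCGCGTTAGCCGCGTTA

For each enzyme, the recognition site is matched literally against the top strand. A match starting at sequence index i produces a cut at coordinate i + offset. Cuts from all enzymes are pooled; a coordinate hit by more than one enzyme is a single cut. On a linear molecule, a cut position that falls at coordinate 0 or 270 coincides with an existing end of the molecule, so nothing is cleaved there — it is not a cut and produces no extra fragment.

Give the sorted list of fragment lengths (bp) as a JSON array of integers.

[2,7,8,8,8,8,9,9,9,9,10,10,10,11,12,12,16,18,18,18,18,19,21]

Per-enzyme occurrences:
  SqiV (GCCGCGTT, off=7): starts [11, 37, 115, 126, 210, 236, 252, 261] → cuts [18, 44, 122, 133, 217, 243, 259, 268]
  GruV (CACGCGG, off=6): starts [22, 30, 48, 66, 76, 97, 136, 154, 166, 174, 186, 193, 219, 228] → cuts [28, 36, 54, 72, 82, 103, 142, 160, 172, 180, 192, 199, 225, 234]

All cut coordinates (distinct, sorted): [18, 28, 36, 44, 54, 72, 82, 103, 122, 133, 142, 160, 172, 180, 192, 199, 217, 225, 234, 243, 259, 268]

Fragment lengths:
  [0,18): 18 bp
  [18,28): 10 bp
  [28,36): 8 bp
  [36,44): 8 bp
  [44,54): 10 bp
  [54,72): 18 bp
  [72,82): 10 bp
  [82,103): 21 bp
  [103,122): 19 bp
  [122,133): 11 bp
  [133,142): 9 bp
  [142,160): 18 bp
  [160,172): 12 bp
  [172,180): 8 bp
  [180,192): 12 bp
  [192,199): 7 bp
  [199,217): 18 bp
  [217,225): 8 bp
  [225,234): 9 bp
  [234,243): 9 bp
  [243,259): 16 bp
  [259,268): 9 bp
  [268,270): 2 bp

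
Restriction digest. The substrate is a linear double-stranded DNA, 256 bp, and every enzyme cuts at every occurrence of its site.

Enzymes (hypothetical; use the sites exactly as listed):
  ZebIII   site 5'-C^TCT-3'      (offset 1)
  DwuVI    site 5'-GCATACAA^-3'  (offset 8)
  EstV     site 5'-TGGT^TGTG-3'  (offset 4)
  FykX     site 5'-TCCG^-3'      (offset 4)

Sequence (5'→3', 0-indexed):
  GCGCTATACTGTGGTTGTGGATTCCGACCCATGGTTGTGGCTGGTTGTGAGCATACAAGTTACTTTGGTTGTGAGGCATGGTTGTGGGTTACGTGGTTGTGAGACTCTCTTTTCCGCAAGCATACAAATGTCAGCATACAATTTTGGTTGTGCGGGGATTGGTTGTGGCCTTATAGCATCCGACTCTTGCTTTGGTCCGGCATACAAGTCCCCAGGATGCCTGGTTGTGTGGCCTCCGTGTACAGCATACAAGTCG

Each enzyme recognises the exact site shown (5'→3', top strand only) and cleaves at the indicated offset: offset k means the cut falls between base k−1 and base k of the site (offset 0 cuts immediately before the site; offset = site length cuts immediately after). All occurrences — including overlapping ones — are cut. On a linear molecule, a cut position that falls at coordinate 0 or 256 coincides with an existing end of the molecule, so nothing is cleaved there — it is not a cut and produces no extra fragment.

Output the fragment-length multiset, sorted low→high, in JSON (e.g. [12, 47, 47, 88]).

Site scan:
  ZebIII CTCT/1: at [104, 106, 183] ⇒ [105, 107, 184]
  DwuVI GCATACAA/8: at [50, 119, 133, 199, 244] ⇒ [58, 127, 141, 207, 252]
  EstV TGGTTGTG/4: at [11, 31, 41, 65, 78, 93, 144, 159, 221] ⇒ [15, 35, 45, 69, 82, 97, 148, 163, 225]
  FykX TCCG/4: at [22, 112, 178, 195, 234] ⇒ [26, 116, 182, 199, 238]

All cut coordinates (distinct, sorted): [15, 26, 35, 45, 58, 69, 82, 97, 105, 107, 116, 127, 141, 148, 163, 182, 184, 199, 207, 225, 238, 252]

Fragments:
  [0,15): 15 bp
  [15,26): 11 bp
  [26,35): 9 bp
  [35,45): 10 bp
  [45,58): 13 bp
  [58,69): 11 bp
  [69,82): 13 bp
  [82,97): 15 bp
  [97,105): 8 bp
  [105,107): 2 bp
  [107,116): 9 bp
  [116,127): 11 bp
  [127,141): 14 bp
  [141,148): 7 bp
  [148,163): 15 bp
  [163,182): 19 bp
  [182,184): 2 bp
  [184,199): 15 bp
  [199,207): 8 bp
  [207,225): 18 bp
  [225,238): 13 bp
  [238,252): 14 bp
  [252,256): 4 bp

[2,2,4,7,8,8,9,9,10,11,11,11,13,13,13,14,14,15,15,15,15,18,19]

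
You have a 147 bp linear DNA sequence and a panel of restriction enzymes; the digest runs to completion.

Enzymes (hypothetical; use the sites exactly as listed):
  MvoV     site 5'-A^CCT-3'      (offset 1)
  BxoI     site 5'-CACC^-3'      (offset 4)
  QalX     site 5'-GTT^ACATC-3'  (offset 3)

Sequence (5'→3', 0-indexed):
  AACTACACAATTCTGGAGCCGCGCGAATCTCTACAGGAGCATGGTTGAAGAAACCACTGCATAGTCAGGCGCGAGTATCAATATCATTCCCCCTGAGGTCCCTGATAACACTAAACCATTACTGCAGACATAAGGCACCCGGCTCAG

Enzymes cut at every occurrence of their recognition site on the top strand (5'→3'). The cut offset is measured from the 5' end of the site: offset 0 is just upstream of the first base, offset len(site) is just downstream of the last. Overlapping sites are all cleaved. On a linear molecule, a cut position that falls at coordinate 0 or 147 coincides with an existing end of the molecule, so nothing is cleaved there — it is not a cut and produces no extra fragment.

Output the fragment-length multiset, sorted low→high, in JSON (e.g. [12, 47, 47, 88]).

[8,139]

Site scan:
  MvoV (ACCT, off=1): no sites
  BxoI (CACC, off=4): starts [135] → cuts [139]
  QalX (GTTACATC, off=3): no sites

All cut coordinates (distinct, sorted): [139]

Fragment lengths:
  [0,139): 139 bp
  [139,147): 8 bp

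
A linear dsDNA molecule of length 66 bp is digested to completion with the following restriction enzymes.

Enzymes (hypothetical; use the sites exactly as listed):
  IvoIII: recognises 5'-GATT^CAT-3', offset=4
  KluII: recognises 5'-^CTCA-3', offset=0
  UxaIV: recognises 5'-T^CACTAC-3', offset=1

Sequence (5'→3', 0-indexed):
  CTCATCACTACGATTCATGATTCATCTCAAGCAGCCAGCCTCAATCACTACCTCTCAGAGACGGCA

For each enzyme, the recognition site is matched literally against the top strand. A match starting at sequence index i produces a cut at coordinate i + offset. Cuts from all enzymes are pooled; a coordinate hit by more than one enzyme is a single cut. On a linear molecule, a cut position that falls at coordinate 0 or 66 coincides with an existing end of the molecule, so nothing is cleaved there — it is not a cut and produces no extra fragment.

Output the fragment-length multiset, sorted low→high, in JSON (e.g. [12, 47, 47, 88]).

[3,5,6,7,8,10,13,14]

Per-enzyme occurrences:
  IvoIII GATTCAT/4: at [11, 18] ⇒ [15, 22]
  KluII CTCA/0: at [0, 25, 39, 53] ⇒ [25, 39, 53] (position 0 is a terminus of the linear molecule — no cut)
  UxaIV TCACTAC/1: at [4, 44] ⇒ [5, 45]

All cut coordinates (distinct, sorted): [5, 15, 22, 25, 39, 45, 53]

Fragment lengths:
  [0,5): 5 bp
  [5,15): 10 bp
  [15,22): 7 bp
  [22,25): 3 bp
  [25,39): 14 bp
  [39,45): 6 bp
  [45,53): 8 bp
  [53,66): 13 bp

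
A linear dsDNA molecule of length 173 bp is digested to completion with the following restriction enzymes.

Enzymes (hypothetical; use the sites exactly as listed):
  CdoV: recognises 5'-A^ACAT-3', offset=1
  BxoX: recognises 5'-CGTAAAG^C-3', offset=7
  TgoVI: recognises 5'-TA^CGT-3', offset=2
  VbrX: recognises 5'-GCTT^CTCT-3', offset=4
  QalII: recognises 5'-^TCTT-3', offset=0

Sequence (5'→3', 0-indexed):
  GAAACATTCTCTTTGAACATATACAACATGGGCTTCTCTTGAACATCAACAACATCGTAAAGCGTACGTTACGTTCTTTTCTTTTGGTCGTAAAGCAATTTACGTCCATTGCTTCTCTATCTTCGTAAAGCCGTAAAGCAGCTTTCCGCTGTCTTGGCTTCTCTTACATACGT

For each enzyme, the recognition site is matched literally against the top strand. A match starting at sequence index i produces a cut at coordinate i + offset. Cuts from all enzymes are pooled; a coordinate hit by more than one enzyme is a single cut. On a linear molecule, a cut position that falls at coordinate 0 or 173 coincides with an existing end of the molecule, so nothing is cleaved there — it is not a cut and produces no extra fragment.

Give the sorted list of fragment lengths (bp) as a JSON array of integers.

Per-enzyme occurrences:
  CdoV (AACAT, off=1): starts [2, 15, 24, 41, 50] → cuts [3, 16, 25, 42, 51]
  BxoX (CGTAAAGC, off=7): starts [55, 88, 123, 131] → cuts [62, 95, 130, 138]
  TgoVI (TACGT, off=2): starts [64, 69, 100, 168] → cuts [66, 71, 102, 170]
  VbrX (GCTTCTCT, off=4): starts [31, 110, 156] → cuts [35, 114, 160]
  QalII (TCTT, off=0): starts [9, 36, 74, 79, 119, 151, 161] → cuts [9, 36, 74, 79, 119, 151, 161]

Pooled cuts: [3, 9, 16, 25, 35, 36, 42, 51, 62, 66, 71, 74, 79, 95, 102, 114, 119, 130, 138, 151, 160, 161, 170]

Fragment lengths:
  [0,3): 3 bp
  [3,9): 6 bp
  [9,16): 7 bp
  [16,25): 9 bp
  [25,35): 10 bp
  [35,36): 1 bp
  [36,42): 6 bp
  [42,51): 9 bp
  [51,62): 11 bp
  [62,66): 4 bp
  [66,71): 5 bp
  [71,74): 3 bp
  [74,79): 5 bp
  [79,95): 16 bp
  [95,102): 7 bp
  [102,114): 12 bp
  [114,119): 5 bp
  [119,130): 11 bp
  [130,138): 8 bp
  [138,151): 13 bp
  [151,160): 9 bp
  [160,161): 1 bp
  [161,170): 9 bp
  [170,173): 3 bp

[1,1,3,3,3,4,5,5,5,6,6,7,7,8,9,9,9,9,10,11,11,12,13,16]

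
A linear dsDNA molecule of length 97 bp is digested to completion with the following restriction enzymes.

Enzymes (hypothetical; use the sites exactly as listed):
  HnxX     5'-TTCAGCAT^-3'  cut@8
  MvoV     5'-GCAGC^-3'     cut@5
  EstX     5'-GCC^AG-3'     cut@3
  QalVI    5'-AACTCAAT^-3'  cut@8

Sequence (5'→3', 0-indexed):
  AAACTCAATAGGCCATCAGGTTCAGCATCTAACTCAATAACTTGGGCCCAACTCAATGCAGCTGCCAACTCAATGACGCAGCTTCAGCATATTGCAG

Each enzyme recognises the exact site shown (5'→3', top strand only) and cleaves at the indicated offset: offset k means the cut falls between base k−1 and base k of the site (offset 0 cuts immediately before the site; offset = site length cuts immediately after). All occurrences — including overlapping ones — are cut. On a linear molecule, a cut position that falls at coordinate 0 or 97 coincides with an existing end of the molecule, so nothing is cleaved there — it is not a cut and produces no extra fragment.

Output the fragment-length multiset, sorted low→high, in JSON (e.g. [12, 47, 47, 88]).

[5,7,8,8,9,10,12,19,19]

Per-enzyme occurrences:
  HnxX (TTCAGCAT, off=8): starts [20, 82] → cuts [28, 90]
  MvoV (GCAGC, off=5): starts [57, 77] → cuts [62, 82]
  EstX (GCCAG, off=3): no sites
  QalVI (AACTCAAT, off=8): starts [1, 30, 49, 66] → cuts [9, 38, 57, 74]

Pooled cuts: [9, 28, 38, 57, 62, 74, 82, 90]

Fragments:
  [0,9): 9 bp
  [9,28): 19 bp
  [28,38): 10 bp
  [38,57): 19 bp
  [57,62): 5 bp
  [62,74): 12 bp
  [74,82): 8 bp
  [82,90): 8 bp
  [90,97): 7 bp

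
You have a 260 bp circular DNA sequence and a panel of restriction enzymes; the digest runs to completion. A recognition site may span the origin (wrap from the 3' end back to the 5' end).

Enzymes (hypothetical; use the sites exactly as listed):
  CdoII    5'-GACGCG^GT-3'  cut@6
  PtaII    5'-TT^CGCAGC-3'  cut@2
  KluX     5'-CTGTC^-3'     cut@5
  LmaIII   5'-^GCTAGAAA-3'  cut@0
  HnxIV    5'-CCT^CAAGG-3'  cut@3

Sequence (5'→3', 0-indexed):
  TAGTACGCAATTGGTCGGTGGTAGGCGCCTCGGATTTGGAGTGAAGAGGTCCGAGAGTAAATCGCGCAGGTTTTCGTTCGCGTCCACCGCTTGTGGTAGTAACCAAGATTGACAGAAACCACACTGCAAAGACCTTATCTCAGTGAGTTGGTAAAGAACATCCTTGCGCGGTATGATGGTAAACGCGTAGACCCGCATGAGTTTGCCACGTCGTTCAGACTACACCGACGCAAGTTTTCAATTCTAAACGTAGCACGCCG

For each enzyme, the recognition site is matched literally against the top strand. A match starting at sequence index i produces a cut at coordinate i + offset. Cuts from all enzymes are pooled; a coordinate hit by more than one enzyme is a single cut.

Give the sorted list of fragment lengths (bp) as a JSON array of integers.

Site scan:
  CdoII (GACGCGGT, off=6): no sites
  PtaII (TTCGCAGC, off=2): no sites
  KluX (CTGTC, off=5): no sites
  LmaIII (GCTAGAAA, off=0): no sites
  HnxIV (CCTCAAGG, off=3): no sites

All cut coordinates (distinct, sorted): ∅

Fragments:
  no cuts → one circular fragment of 260 bp

[260]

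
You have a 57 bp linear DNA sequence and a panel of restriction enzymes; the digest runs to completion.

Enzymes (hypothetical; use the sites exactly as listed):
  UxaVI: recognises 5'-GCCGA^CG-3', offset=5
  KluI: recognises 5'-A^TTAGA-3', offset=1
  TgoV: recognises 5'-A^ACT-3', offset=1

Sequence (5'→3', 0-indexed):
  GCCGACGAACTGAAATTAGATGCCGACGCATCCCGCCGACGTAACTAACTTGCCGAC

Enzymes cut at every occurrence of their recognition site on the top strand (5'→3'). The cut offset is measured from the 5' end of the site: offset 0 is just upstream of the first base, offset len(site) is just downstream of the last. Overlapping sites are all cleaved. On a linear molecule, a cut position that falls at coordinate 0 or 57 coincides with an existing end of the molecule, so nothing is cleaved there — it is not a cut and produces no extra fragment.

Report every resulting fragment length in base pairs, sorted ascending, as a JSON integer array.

[3,4,4,5,7,10,11,13]

Scan for sites:
  UxaVI GCCGACG/5: at [0, 21, 34] ⇒ [5, 26, 39]
  KluI ATTAGA/1: at [14] ⇒ [15]
  TgoV AACT/1: at [7, 42, 46] ⇒ [8, 43, 47]

Pooled cuts: [5, 8, 15, 26, 39, 43, 47]

Fragments:
  [0,5): 5 bp
  [5,8): 3 bp
  [8,15): 7 bp
  [15,26): 11 bp
  [26,39): 13 bp
  [39,43): 4 bp
  [43,47): 4 bp
  [47,57): 10 bp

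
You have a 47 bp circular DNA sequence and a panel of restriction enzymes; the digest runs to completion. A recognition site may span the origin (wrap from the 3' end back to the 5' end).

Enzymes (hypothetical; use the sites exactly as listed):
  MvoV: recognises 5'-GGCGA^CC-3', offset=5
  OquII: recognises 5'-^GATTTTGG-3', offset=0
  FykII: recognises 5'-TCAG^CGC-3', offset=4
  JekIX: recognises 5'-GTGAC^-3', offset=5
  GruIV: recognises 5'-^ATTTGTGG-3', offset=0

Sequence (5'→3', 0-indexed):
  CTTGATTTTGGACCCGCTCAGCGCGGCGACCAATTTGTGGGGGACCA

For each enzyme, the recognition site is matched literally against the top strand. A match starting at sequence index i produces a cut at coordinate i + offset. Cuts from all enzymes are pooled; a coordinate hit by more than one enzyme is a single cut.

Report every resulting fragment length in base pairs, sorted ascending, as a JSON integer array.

[3,8,18,18]

Per-enzyme occurrences:
  MvoV (GGCGACC, off=5): starts [24] → cuts [29]
  OquII (GATTTTGG, off=0): starts [3] → cuts [3]
  FykII (TCAGCGC, off=4): starts [17] → cuts [21]
  JekIX (GTGAC, off=5): no sites
  GruIV (ATTTGTGG, off=0): starts [32] → cuts [32]

All cut coordinates (distinct, sorted): [3, 21, 29, 32]

Fragment lengths:
  3→21: 18 bp
  21→29: 8 bp
  29→32: 3 bp
  32→3 (wrap): 47-32+3 = 18 bp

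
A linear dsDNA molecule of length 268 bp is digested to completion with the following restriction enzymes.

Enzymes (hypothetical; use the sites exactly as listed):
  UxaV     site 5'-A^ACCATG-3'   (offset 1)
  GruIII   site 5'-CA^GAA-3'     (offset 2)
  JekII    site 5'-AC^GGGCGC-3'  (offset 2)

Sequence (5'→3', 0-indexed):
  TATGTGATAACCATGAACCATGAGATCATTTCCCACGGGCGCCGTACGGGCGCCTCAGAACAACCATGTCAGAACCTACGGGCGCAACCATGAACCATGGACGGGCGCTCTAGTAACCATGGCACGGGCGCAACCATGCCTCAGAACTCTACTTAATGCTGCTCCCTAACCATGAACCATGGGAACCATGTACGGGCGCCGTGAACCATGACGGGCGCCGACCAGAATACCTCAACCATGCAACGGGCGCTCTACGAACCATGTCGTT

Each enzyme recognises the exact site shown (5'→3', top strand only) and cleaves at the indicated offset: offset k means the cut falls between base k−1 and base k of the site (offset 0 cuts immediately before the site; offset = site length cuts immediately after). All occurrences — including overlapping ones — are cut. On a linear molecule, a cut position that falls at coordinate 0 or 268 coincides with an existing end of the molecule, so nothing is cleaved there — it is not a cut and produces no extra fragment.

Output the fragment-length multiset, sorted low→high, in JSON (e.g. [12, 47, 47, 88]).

[5,7,7,7,7,7,8,8,9,9,9,9,9,10,10,10,10,11,11,11,11,12,13,13,20,25]

Scan for sites:
  UxaV AACCATG/1: at [8, 15, 61, 85, 92, 114, 131, 167, 174, 183, 203, 233, 256] ⇒ [9, 16, 62, 86, 93, 115, 132, 168, 175, 184, 204, 234, 257]
  GruIII CAGAA/2: at [55, 69, 141, 222] ⇒ [57, 71, 143, 224]
  JekII ACGGGCGC/2: at [34, 45, 77, 100, 123, 191, 210, 242] ⇒ [36, 47, 79, 102, 125, 193, 212, 244]

Pooled cuts: [9, 16, 36, 47, 57, 62, 71, 79, 86, 93, 102, 115, 125, 132, 143, 168, 175, 184, 193, 204, 212, 224, 234, 244, 257]

Fragments:
  [0,9): 9 bp
  [9,16): 7 bp
  [16,36): 20 bp
  [36,47): 11 bp
  [47,57): 10 bp
  [57,62): 5 bp
  [62,71): 9 bp
  [71,79): 8 bp
  [79,86): 7 bp
  [86,93): 7 bp
  [93,102): 9 bp
  [102,115): 13 bp
  [115,125): 10 bp
  [125,132): 7 bp
  [132,143): 11 bp
  [143,168): 25 bp
  [168,175): 7 bp
  [175,184): 9 bp
  [184,193): 9 bp
  [193,204): 11 bp
  [204,212): 8 bp
  [212,224): 12 bp
  [224,234): 10 bp
  [234,244): 10 bp
  [244,257): 13 bp
  [257,268): 11 bp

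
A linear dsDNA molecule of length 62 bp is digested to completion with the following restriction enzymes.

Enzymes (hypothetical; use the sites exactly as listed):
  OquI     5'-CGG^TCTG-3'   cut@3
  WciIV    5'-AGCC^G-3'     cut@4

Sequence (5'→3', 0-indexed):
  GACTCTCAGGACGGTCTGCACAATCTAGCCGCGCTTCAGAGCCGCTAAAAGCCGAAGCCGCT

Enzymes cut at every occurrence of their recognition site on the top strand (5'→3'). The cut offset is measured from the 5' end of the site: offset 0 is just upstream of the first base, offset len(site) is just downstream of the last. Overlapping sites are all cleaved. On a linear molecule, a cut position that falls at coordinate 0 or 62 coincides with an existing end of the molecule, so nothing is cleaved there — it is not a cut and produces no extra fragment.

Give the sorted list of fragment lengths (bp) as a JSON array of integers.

Per-enzyme occurrences:
  OquI (CGGTCTG, off=3): starts [11] → cuts [14]
  WciIV (AGCCG, off=4): starts [26, 39, 49, 55] → cuts [30, 43, 53, 59]

All cut coordinates (distinct, sorted): [14, 30, 43, 53, 59]

Fragment lengths:
  [0,14): 14 bp
  [14,30): 16 bp
  [30,43): 13 bp
  [43,53): 10 bp
  [53,59): 6 bp
  [59,62): 3 bp

[3,6,10,13,14,16]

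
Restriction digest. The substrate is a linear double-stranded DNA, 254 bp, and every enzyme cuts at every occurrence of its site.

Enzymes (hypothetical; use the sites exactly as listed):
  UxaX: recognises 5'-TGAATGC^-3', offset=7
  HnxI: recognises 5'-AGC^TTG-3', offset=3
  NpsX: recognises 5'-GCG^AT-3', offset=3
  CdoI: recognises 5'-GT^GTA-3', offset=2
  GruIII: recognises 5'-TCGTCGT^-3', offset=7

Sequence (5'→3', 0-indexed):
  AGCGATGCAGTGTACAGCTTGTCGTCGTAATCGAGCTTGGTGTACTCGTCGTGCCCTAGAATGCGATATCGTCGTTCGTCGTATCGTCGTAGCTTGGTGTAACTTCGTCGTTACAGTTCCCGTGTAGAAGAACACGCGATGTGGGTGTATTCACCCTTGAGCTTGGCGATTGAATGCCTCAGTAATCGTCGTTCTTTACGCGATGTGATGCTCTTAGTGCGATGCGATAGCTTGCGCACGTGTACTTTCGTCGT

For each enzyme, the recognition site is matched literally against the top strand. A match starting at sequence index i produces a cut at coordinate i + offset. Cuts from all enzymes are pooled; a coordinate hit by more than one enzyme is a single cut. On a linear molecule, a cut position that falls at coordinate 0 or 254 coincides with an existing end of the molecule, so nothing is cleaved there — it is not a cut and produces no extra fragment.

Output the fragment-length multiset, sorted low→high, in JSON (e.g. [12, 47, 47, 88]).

Scan for sites:
  UxaX (TGAATGC, off=7): starts [170] → cuts [177]
  HnxI (AGCTTG, off=3): starts [15, 33, 90, 159, 228] → cuts [18, 36, 93, 162, 231]
  NpsX (GCGAT, off=3): starts [1, 62, 135, 165, 199, 218, 223] → cuts [4, 65, 138, 168, 202, 221, 226]
  CdoI (GTGTA, off=2): starts [9, 39, 96, 121, 144, 239] → cuts [11, 41, 98, 123, 146, 241]
  GruIII (TCGTCGT, off=7): starts [21, 45, 68, 75, 83, 104, 185, 247] → cuts [28, 52, 75, 82, 90, 111, 192] (position 254 is a terminus of the linear molecule — no cut)

Pooled cuts: [4, 11, 18, 28, 36, 41, 52, 65, 75, 82, 90, 93, 98, 111, 123, 138, 146, 162, 168, 177, 192, 202, 221, 226, 231, 241]

Fragment lengths:
  [0,4): 4 bp
  [4,11): 7 bp
  [11,18): 7 bp
  [18,28): 10 bp
  [28,36): 8 bp
  [36,41): 5 bp
  [41,52): 11 bp
  [52,65): 13 bp
  [65,75): 10 bp
  [75,82): 7 bp
  [82,90): 8 bp
  [90,93): 3 bp
  [93,98): 5 bp
  [98,111): 13 bp
  [111,123): 12 bp
  [123,138): 15 bp
  [138,146): 8 bp
  [146,162): 16 bp
  [162,168): 6 bp
  [168,177): 9 bp
  [177,192): 15 bp
  [192,202): 10 bp
  [202,221): 19 bp
  [221,226): 5 bp
  [226,231): 5 bp
  [231,241): 10 bp
  [241,254): 13 bp

[3,4,5,5,5,5,6,7,7,7,8,8,8,9,10,10,10,10,11,12,13,13,13,15,15,16,19]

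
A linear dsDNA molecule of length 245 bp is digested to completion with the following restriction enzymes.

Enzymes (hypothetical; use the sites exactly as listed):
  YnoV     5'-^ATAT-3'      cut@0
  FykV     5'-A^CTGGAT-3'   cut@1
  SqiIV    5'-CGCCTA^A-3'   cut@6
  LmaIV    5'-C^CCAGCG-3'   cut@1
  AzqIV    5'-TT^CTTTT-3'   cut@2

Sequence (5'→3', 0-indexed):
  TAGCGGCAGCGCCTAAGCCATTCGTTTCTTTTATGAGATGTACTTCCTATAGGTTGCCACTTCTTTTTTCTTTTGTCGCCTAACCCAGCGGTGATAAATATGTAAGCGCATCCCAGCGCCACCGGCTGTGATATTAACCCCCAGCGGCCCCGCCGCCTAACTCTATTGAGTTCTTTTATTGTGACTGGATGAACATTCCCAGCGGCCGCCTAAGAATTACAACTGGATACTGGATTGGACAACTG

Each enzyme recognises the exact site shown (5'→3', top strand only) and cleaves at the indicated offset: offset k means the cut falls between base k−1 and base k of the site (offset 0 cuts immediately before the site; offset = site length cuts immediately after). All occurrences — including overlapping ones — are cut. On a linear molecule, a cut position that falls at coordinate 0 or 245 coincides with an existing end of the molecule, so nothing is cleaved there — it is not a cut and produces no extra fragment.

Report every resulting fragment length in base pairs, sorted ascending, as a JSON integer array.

[2,7,7,10,10,12,12,13,13,13,14,14,15,15,16,18,19,35]

Per-enzyme occurrences:
  YnoV (ATAT, off=0): starts [97, 130] → cuts [97, 130]
  FykV (ACTGGAT, off=1): starts [183, 221, 228] → cuts [184, 222, 229]
  SqiIV (CGCCTAA, off=6): starts [9, 76, 153, 206] → cuts [15, 82, 159, 212]
  LmaIV (CCCAGCG, off=1): starts [83, 111, 139, 197] → cuts [84, 112, 140, 198]
  AzqIV (TTCTTTT, off=2): starts [25, 60, 67, 170] → cuts [27, 62, 69, 172]

All cut coordinates (distinct, sorted): [15, 27, 62, 69, 82, 84, 97, 112, 130, 140, 159, 172, 184, 198, 212, 222, 229]

Fragments:
  [0,15): 15 bp
  [15,27): 12 bp
  [27,62): 35 bp
  [62,69): 7 bp
  [69,82): 13 bp
  [82,84): 2 bp
  [84,97): 13 bp
  [97,112): 15 bp
  [112,130): 18 bp
  [130,140): 10 bp
  [140,159): 19 bp
  [159,172): 13 bp
  [172,184): 12 bp
  [184,198): 14 bp
  [198,212): 14 bp
  [212,222): 10 bp
  [222,229): 7 bp
  [229,245): 16 bp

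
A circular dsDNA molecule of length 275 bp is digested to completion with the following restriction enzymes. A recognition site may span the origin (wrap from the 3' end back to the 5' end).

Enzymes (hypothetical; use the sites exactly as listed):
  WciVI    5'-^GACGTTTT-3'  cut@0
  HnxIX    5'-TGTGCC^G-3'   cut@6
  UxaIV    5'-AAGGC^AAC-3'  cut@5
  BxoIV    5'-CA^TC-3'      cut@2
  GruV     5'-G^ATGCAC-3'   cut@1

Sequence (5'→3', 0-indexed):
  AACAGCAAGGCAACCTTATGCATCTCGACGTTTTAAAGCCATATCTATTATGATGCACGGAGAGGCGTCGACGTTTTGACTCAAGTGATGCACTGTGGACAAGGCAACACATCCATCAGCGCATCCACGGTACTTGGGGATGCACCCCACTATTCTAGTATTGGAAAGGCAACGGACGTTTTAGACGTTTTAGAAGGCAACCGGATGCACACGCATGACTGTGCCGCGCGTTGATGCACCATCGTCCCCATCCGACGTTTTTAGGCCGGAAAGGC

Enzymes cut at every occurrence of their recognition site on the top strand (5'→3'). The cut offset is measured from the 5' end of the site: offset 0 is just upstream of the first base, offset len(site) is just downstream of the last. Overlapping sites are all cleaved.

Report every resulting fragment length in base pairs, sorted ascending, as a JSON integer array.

[3,4,4,4,6,6,8,8,8,9,9,11,11,15,16,17,18,18,21,22,26,31]

Scan for sites:
  WciVI GACGTTTT/0: at [26, 69, 174, 183, 253] ⇒ [26, 69, 174, 183, 253]
  HnxIX TGTGCCG/6: at [219] ⇒ [225]
  UxaIV AAGGCAAC/5: at [6, 100, 165, 193, 270] ⇒ [0, 11, 105, 170, 198]
  BxoIV CATC/2: at [20, 109, 113, 121, 239, 248] ⇒ [22, 111, 115, 123, 241, 250]
  GruV GATGCAC/1: at [51, 86, 138, 203, 232] ⇒ [52, 87, 139, 204, 233]

All cut coordinates (distinct, sorted): [0, 11, 22, 26, 52, 69, 87, 105, 111, 115, 123, 139, 170, 174, 183, 198, 204, 225, 233, 241, 250, 253]

Fragment lengths:
  0→11: 11 bp
  11→22: 11 bp
  22→26: 4 bp
  26→52: 26 bp
  52→69: 17 bp
  69→87: 18 bp
  87→105: 18 bp
  105→111: 6 bp
  111→115: 4 bp
  115→123: 8 bp
  123→139: 16 bp
  139→170: 31 bp
  170→174: 4 bp
  174→183: 9 bp
  183→198: 15 bp
  198→204: 6 bp
  204→225: 21 bp
  225→233: 8 bp
  233→241: 8 bp
  241→250: 9 bp
  250→253: 3 bp
  253→0 (wrap): 275-253+0 = 22 bp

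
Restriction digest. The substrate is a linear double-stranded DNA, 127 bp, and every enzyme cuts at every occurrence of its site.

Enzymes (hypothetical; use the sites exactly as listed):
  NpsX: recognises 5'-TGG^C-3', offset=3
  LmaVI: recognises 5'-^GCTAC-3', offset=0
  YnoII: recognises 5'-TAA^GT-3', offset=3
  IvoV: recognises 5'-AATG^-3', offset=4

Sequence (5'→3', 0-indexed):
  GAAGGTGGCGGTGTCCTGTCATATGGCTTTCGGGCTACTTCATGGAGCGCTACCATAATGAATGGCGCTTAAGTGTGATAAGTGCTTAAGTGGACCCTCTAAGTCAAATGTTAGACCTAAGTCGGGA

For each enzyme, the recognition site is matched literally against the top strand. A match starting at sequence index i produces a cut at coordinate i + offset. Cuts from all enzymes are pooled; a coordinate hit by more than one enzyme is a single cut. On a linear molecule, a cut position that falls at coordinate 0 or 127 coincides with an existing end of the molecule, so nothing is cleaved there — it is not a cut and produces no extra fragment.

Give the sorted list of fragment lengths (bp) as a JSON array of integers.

Scan for sites:
  NpsX (TGGC, off=3): starts [5, 23, 62] → cuts [8, 26, 65]
  LmaVI (GCTAC, off=0): starts [33, 48] → cuts [33, 48]
  YnoII (TAAGT, off=3): starts [69, 78, 86, 99, 117] → cuts [72, 81, 89, 102, 120]
  IvoV (AATG, off=4): starts [56, 60, 106] → cuts [60, 64, 110]

Pooled cuts: [8, 26, 33, 48, 60, 64, 65, 72, 81, 89, 102, 110, 120]

Fragment lengths:
  [0,8): 8 bp
  [8,26): 18 bp
  [26,33): 7 bp
  [33,48): 15 bp
  [48,60): 12 bp
  [60,64): 4 bp
  [64,65): 1 bp
  [65,72): 7 bp
  [72,81): 9 bp
  [81,89): 8 bp
  [89,102): 13 bp
  [102,110): 8 bp
  [110,120): 10 bp
  [120,127): 7 bp

[1,4,7,7,7,8,8,8,9,10,12,13,15,18]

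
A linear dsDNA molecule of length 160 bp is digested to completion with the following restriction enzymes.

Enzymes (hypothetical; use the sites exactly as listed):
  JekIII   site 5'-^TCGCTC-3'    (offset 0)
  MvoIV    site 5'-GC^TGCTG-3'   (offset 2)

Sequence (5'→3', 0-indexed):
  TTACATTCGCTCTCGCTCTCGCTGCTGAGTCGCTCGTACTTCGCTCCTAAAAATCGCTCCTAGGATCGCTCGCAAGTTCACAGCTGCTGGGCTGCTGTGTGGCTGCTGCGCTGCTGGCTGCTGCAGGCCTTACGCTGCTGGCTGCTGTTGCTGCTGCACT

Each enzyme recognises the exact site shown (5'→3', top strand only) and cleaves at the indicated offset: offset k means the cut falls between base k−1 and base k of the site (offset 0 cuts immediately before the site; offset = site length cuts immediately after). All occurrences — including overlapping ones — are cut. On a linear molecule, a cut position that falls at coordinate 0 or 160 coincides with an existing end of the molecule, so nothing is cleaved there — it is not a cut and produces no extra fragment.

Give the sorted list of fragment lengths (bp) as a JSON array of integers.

[6,6,7,7,7,8,8,9,9,10,11,11,12,13,17,19]

Site scan:
  JekIII TCGCTC/0: at [6, 12, 29, 40, 53, 65] ⇒ [6, 12, 29, 40, 53, 65]
  MvoIV GCTGCTG/2: at [20, 82, 90, 101, 109, 116, 133, 140, 149] ⇒ [22, 84, 92, 103, 111, 118, 135, 142, 151]

All cut coordinates (distinct, sorted): [6, 12, 22, 29, 40, 53, 65, 84, 92, 103, 111, 118, 135, 142, 151]

Fragment lengths:
  [0,6): 6 bp
  [6,12): 6 bp
  [12,22): 10 bp
  [22,29): 7 bp
  [29,40): 11 bp
  [40,53): 13 bp
  [53,65): 12 bp
  [65,84): 19 bp
  [84,92): 8 bp
  [92,103): 11 bp
  [103,111): 8 bp
  [111,118): 7 bp
  [118,135): 17 bp
  [135,142): 7 bp
  [142,151): 9 bp
  [151,160): 9 bp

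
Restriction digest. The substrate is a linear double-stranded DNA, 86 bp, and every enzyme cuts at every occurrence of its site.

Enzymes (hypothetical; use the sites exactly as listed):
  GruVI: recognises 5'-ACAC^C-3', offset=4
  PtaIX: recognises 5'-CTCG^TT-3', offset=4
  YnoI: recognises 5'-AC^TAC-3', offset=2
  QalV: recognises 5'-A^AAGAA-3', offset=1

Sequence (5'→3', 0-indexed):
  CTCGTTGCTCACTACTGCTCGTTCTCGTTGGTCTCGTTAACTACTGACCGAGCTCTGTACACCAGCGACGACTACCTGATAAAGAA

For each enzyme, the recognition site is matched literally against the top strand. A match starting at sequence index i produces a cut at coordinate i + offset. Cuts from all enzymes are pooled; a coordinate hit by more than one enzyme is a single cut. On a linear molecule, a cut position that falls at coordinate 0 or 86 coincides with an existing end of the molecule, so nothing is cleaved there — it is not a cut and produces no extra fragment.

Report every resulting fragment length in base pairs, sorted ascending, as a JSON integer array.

[4,5,5,6,8,9,9,9,10,21]

Per-enzyme occurrences:
  GruVI ACACC/4: at [58] ⇒ [62]
  PtaIX CTCGTT/4: at [0, 17, 23, 32] ⇒ [4, 21, 27, 36]
  YnoI ACTAC/2: at [10, 39, 70] ⇒ [12, 41, 72]
  QalV AAAGAA/1: at [80] ⇒ [81]

All cut coordinates (distinct, sorted): [4, 12, 21, 27, 36, 41, 62, 72, 81]

Fragments:
  [0,4): 4 bp
  [4,12): 8 bp
  [12,21): 9 bp
  [21,27): 6 bp
  [27,36): 9 bp
  [36,41): 5 bp
  [41,62): 21 bp
  [62,72): 10 bp
  [72,81): 9 bp
  [81,86): 5 bp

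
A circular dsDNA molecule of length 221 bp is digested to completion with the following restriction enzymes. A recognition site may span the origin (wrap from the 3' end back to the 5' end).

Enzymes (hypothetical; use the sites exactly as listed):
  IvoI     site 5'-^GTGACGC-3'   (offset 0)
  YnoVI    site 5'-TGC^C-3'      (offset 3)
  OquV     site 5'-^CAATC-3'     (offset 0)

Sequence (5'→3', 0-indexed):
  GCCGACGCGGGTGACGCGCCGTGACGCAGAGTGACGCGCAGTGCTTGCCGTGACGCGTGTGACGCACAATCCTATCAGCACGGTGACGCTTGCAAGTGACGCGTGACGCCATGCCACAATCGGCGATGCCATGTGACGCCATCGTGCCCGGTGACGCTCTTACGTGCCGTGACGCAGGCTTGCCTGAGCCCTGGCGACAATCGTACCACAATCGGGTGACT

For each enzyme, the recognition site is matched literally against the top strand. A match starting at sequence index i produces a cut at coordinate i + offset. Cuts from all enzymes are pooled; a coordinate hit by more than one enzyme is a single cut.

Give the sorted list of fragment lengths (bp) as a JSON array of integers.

Scan for sites:
  IvoI GTGACGC/0: at [10, 20, 30, 49, 58, 82, 95, 102, 132, 150, 168] ⇒ [10, 20, 30, 49, 58, 82, 95, 102, 132, 150, 168]
  YnoVI TGCC/3: at [45, 111, 126, 144, 164, 180, 220] ⇒ [2, 48, 114, 129, 147, 167, 183]
  OquV CAATC/0: at [66, 116, 197, 208] ⇒ [66, 116, 197, 208]

All cut coordinates (distinct, sorted): [2, 10, 20, 30, 48, 49, 58, 66, 82, 95, 102, 114, 116, 129, 132, 147, 150, 167, 168, 183, 197, 208]

Fragments:
  2→10: 8 bp
  10→20: 10 bp
  20→30: 10 bp
  30→48: 18 bp
  48→49: 1 bp
  49→58: 9 bp
  58→66: 8 bp
  66→82: 16 bp
  82→95: 13 bp
  95→102: 7 bp
  102→114: 12 bp
  114→116: 2 bp
  116→129: 13 bp
  129→132: 3 bp
  132→147: 15 bp
  147→150: 3 bp
  150→167: 17 bp
  167→168: 1 bp
  168→183: 15 bp
  183→197: 14 bp
  197→208: 11 bp
  208→2 (wrap): 221-208+2 = 15 bp

[1,1,2,3,3,7,8,8,9,10,10,11,12,13,13,14,15,15,15,16,17,18]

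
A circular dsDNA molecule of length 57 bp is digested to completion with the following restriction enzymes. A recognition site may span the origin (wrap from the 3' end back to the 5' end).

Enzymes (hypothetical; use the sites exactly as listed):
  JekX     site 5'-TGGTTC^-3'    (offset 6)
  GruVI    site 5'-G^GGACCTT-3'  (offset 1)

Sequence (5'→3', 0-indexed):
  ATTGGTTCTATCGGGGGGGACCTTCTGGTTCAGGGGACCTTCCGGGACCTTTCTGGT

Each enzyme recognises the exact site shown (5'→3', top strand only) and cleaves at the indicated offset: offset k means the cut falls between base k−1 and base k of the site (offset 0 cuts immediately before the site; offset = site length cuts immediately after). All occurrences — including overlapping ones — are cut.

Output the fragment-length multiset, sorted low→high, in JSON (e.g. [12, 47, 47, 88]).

Scan for sites:
  JekX TGGTTC/6: at [2, 25] ⇒ [8, 31]
  GruVI GGGACCTT/1: at [16, 33, 43] ⇒ [17, 34, 44]

Pooled cuts: [8, 17, 31, 34, 44]

Fragments:
  8→17: 9 bp
  17→31: 14 bp
  31→34: 3 bp
  34→44: 10 bp
  44→8 (wrap): 57-44+8 = 21 bp

[3,9,10,14,21]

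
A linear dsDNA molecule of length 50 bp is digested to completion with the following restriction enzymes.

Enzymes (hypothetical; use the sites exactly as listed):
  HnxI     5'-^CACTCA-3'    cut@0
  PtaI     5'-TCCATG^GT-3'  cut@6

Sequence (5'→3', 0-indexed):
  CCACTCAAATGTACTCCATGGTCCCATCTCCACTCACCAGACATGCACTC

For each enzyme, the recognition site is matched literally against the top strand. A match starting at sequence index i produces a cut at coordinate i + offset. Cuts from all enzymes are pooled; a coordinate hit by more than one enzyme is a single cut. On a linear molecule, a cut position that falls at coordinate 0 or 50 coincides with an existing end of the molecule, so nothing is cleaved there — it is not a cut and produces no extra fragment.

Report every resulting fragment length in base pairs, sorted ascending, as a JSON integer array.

Site scan:
  HnxI CACTCA/0: at [1, 30] ⇒ [1, 30]
  PtaI TCCATGGT/6: at [14] ⇒ [20]

All cut coordinates (distinct, sorted): [1, 20, 30]

Fragments:
  [0,1): 1 bp
  [1,20): 19 bp
  [20,30): 10 bp
  [30,50): 20 bp

[1,10,19,20]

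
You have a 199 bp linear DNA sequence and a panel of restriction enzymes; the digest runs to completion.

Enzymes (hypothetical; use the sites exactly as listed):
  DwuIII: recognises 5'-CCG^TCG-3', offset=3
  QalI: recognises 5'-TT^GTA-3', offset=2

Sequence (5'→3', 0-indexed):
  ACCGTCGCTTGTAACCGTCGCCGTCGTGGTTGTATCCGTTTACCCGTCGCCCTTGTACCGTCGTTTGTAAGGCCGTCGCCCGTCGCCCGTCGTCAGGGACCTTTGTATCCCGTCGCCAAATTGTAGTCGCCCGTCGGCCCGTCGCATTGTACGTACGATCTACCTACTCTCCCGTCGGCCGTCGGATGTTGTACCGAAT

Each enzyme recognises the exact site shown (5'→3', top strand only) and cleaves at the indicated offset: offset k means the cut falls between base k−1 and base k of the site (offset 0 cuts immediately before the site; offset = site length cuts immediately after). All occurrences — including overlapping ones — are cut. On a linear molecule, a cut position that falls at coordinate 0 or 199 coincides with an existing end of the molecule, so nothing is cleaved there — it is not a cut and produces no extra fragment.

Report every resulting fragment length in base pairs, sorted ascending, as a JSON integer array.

[4,6,6,6,6,7,7,7,7,7,8,8,8,8,9,9,9,10,11,15,15,26]

Site scan:
  DwuIII (CCGTCG, off=3): starts [1, 14, 20, 43, 57, 72, 79, 86, 109, 130, 138, 171, 178] → cuts [4, 17, 23, 46, 60, 75, 82, 89, 112, 133, 141, 174, 181]
  QalI (TTGTA, off=2): starts [8, 29, 52, 64, 102, 120, 146, 188] → cuts [10, 31, 54, 66, 104, 122, 148, 190]

All cut coordinates (distinct, sorted): [4, 10, 17, 23, 31, 46, 54, 60, 66, 75, 82, 89, 104, 112, 122, 133, 141, 148, 174, 181, 190]

Fragments:
  [0,4): 4 bp
  [4,10): 6 bp
  [10,17): 7 bp
  [17,23): 6 bp
  [23,31): 8 bp
  [31,46): 15 bp
  [46,54): 8 bp
  [54,60): 6 bp
  [60,66): 6 bp
  [66,75): 9 bp
  [75,82): 7 bp
  [82,89): 7 bp
  [89,104): 15 bp
  [104,112): 8 bp
  [112,122): 10 bp
  [122,133): 11 bp
  [133,141): 8 bp
  [141,148): 7 bp
  [148,174): 26 bp
  [174,181): 7 bp
  [181,190): 9 bp
  [190,199): 9 bp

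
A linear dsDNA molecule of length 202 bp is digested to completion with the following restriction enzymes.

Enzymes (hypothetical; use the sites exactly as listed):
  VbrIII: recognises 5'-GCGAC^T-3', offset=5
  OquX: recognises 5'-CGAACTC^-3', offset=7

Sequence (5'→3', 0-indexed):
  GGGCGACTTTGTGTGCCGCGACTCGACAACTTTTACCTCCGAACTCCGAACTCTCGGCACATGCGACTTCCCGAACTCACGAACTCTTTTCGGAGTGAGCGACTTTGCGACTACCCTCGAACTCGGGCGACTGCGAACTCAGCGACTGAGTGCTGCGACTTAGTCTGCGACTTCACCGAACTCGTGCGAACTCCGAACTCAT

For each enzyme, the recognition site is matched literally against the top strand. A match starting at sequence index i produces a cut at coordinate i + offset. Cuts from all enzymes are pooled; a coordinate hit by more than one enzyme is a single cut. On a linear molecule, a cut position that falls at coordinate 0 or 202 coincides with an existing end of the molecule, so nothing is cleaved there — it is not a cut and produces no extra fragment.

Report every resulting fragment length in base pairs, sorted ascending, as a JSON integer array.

Per-enzyme occurrences:
  VbrIII GCGACT/5: at [2, 17, 62, 98, 106, 126, 141, 154, 166] ⇒ [7, 22, 67, 103, 111, 131, 146, 159, 171]
  OquX CGAACTC/7: at [39, 46, 71, 79, 117, 133, 176, 186, 193] ⇒ [46, 53, 78, 86, 124, 140, 183, 193, 200]

Pooled cuts: [7, 22, 46, 53, 67, 78, 86, 103, 111, 124, 131, 140, 146, 159, 171, 183, 193, 200]

Fragments:
  [0,7): 7 bp
  [7,22): 15 bp
  [22,46): 24 bp
  [46,53): 7 bp
  [53,67): 14 bp
  [67,78): 11 bp
  [78,86): 8 bp
  [86,103): 17 bp
  [103,111): 8 bp
  [111,124): 13 bp
  [124,131): 7 bp
  [131,140): 9 bp
  [140,146): 6 bp
  [146,159): 13 bp
  [159,171): 12 bp
  [171,183): 12 bp
  [183,193): 10 bp
  [193,200): 7 bp
  [200,202): 2 bp

[2,6,7,7,7,7,8,8,9,10,11,12,12,13,13,14,15,17,24]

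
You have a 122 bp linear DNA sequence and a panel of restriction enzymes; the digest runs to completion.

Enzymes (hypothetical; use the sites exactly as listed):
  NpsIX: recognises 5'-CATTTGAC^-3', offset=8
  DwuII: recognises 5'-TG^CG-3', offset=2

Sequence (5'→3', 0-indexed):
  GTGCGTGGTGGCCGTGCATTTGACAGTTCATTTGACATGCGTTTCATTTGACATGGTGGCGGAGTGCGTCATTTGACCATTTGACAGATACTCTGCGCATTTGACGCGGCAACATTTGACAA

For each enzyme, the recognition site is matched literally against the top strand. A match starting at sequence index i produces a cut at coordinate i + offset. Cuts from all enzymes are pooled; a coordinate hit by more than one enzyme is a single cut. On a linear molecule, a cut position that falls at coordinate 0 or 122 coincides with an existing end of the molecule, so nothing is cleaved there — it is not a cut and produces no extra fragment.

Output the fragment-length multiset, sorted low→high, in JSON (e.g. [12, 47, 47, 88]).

[2,3,3,8,10,10,11,12,13,14,15,21]

Per-enzyme occurrences:
  NpsIX CATTTGAC/8: at [16, 28, 44, 69, 77, 97, 112] ⇒ [24, 36, 52, 77, 85, 105, 120]
  DwuII TGCG/2: at [1, 37, 64, 93] ⇒ [3, 39, 66, 95]

Pooled cuts: [3, 24, 36, 39, 52, 66, 77, 85, 95, 105, 120]

Fragments:
  [0,3): 3 bp
  [3,24): 21 bp
  [24,36): 12 bp
  [36,39): 3 bp
  [39,52): 13 bp
  [52,66): 14 bp
  [66,77): 11 bp
  [77,85): 8 bp
  [85,95): 10 bp
  [95,105): 10 bp
  [105,120): 15 bp
  [120,122): 2 bp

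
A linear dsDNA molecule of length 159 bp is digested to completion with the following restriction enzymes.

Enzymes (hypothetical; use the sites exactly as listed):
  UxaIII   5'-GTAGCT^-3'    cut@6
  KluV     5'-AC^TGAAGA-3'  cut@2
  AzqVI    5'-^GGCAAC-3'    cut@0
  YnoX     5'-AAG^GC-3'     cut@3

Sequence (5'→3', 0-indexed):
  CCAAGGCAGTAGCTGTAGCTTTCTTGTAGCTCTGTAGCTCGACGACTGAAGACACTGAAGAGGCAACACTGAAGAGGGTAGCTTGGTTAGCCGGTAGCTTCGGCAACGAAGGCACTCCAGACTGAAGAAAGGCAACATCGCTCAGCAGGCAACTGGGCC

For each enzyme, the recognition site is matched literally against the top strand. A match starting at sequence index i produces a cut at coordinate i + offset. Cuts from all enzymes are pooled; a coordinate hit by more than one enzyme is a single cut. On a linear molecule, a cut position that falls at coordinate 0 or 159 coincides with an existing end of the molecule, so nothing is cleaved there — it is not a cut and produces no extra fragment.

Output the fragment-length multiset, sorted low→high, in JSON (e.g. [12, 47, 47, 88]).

[1,2,5,6,6,7,8,8,8,9,9,10,11,11,12,14,16,16]

Per-enzyme occurrences:
  UxaIII (GTAGCT, off=6): starts [8, 14, 25, 33, 77, 93] → cuts [14, 20, 31, 39, 83, 99]
  KluV (ACTGAAGA, off=2): starts [44, 53, 67, 120] → cuts [46, 55, 69, 122]
  AzqVI (GGCAAC, off=0): starts [61, 101, 130, 147] → cuts [61, 101, 130, 147]
  YnoX (AAGGC, off=3): starts [2, 108, 128] → cuts [5, 111, 131]

All cut coordinates (distinct, sorted): [5, 14, 20, 31, 39, 46, 55, 61, 69, 83, 99, 101, 111, 122, 130, 131, 147]

Fragments:
  [0,5): 5 bp
  [5,14): 9 bp
  [14,20): 6 bp
  [20,31): 11 bp
  [31,39): 8 bp
  [39,46): 7 bp
  [46,55): 9 bp
  [55,61): 6 bp
  [61,69): 8 bp
  [69,83): 14 bp
  [83,99): 16 bp
  [99,101): 2 bp
  [101,111): 10 bp
  [111,122): 11 bp
  [122,130): 8 bp
  [130,131): 1 bp
  [131,147): 16 bp
  [147,159): 12 bp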